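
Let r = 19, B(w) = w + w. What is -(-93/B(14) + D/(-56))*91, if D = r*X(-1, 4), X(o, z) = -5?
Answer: 1183/8 ≈ 147.88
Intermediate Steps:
B(w) = 2*w
D = -95 (D = 19*(-5) = -95)
-(-93/B(14) + D/(-56))*91 = -(-93/(2*14) - 95/(-56))*91 = -(-93/28 - 95*(-1/56))*91 = -(-93*1/28 + 95/56)*91 = -(-93/28 + 95/56)*91 = -(-13)*91/8 = -1*(-1183/8) = 1183/8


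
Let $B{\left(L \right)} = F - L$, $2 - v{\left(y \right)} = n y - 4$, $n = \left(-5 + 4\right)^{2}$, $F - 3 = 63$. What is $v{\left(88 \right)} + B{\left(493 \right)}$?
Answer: $-509$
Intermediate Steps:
$F = 66$ ($F = 3 + 63 = 66$)
$n = 1$ ($n = \left(-1\right)^{2} = 1$)
$v{\left(y \right)} = 6 - y$ ($v{\left(y \right)} = 2 - \left(1 y - 4\right) = 2 - \left(y - 4\right) = 2 - \left(-4 + y\right) = 6 - y$)
$B{\left(L \right)} = 66 - L$
$v{\left(88 \right)} + B{\left(493 \right)} = \left(6 - 88\right) + \left(66 - 493\right) = -82 - 427 = -509$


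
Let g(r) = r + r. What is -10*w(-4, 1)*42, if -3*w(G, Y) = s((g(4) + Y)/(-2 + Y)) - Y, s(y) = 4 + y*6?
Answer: -7140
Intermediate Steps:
g(r) = 2*r
s(y) = 4 + 6*y
w(G, Y) = -4/3 + Y/3 - 2*(8 + Y)/(-2 + Y) (w(G, Y) = -((4 + 6*((2*4 + Y)/(-2 + Y))) - Y)/3 = -((4 + 6*((8 + Y)/(-2 + Y))) - Y)/3 = -((4 + 6*(8 + Y)/(-2 + Y)) - Y)/3 = -(4 - Y + 6*(8 + Y)/(-2 + Y))/3 = -4/3 + Y/3 - 2*(8 + Y)/(-2 + Y))
-10*w(-4, 1)*42 = -10*(-40 + 1**2 - 12*1)/(3*(-2 + 1))*42 = -10*(-40 + 1 - 12)/(3*(-1))*42 = -10*(-1)*(-51)/3*42 = -10*17*42 = -170*42 = -7140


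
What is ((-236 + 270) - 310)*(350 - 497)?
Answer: 40572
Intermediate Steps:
((-236 + 270) - 310)*(350 - 497) = (34 - 310)*(-147) = -276*(-147) = 40572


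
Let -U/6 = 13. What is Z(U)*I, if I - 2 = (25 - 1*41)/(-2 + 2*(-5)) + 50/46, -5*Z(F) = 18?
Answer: -366/23 ≈ -15.913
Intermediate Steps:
U = -78 (U = -6*13 = -78)
Z(F) = -18/5 (Z(F) = -⅕*18 = -18/5)
I = 305/69 (I = 2 + ((25 - 1*41)/(-2 + 2*(-5)) + 50/46) = 2 + ((25 - 41)/(-2 - 10) + 50*(1/46)) = 2 + (-16/(-12) + 25/23) = 2 + (-16*(-1/12) + 25/23) = 2 + (4/3 + 25/23) = 2 + 167/69 = 305/69 ≈ 4.4203)
Z(U)*I = -18/5*305/69 = -366/23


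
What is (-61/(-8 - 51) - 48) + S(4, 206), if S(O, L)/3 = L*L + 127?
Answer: 7530880/59 ≈ 1.2764e+5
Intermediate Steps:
S(O, L) = 381 + 3*L² (S(O, L) = 3*(L*L + 127) = 3*(L² + 127) = 3*(127 + L²) = 381 + 3*L²)
(-61/(-8 - 51) - 48) + S(4, 206) = (-61/(-8 - 51) - 48) + (381 + 3*206²) = (-61/(-59) - 48) + (381 + 3*42436) = (-61*(-1/59) - 48) + (381 + 127308) = (61/59 - 48) + 127689 = -2771/59 + 127689 = 7530880/59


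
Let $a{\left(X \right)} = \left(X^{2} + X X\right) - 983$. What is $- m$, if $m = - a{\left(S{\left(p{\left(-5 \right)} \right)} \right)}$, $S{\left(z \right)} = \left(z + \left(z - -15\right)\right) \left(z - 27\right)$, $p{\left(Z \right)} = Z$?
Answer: $50217$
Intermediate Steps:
$S{\left(z \right)} = \left(-27 + z\right) \left(15 + 2 z\right)$ ($S{\left(z \right)} = \left(z + \left(z + 15\right)\right) \left(-27 + z\right) = \left(z + \left(15 + z\right)\right) \left(-27 + z\right) = \left(15 + 2 z\right) \left(-27 + z\right) = \left(-27 + z\right) \left(15 + 2 z\right)$)
$a{\left(X \right)} = -983 + 2 X^{2}$ ($a{\left(X \right)} = \left(X^{2} + X^{2}\right) - 983 = 2 X^{2} - 983 = -983 + 2 X^{2}$)
$m = -50217$ ($m = - (-983 + 2 \left(-405 - -195 + 2 \left(-5\right)^{2}\right)^{2}) = - (-983 + 2 \left(-405 + 195 + 2 \cdot 25\right)^{2}) = - (-983 + 2 \left(-405 + 195 + 50\right)^{2}) = - (-983 + 2 \left(-160\right)^{2}) = - (-983 + 2 \cdot 25600) = - (-983 + 51200) = \left(-1\right) 50217 = -50217$)
$- m = \left(-1\right) \left(-50217\right) = 50217$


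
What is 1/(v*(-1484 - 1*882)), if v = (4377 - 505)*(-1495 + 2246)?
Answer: -1/6880025152 ≈ -1.4535e-10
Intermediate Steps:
v = 2907872 (v = 3872*751 = 2907872)
1/(v*(-1484 - 1*882)) = 1/(2907872*(-1484 - 1*882)) = 1/(2907872*(-1484 - 882)) = (1/2907872)/(-2366) = (1/2907872)*(-1/2366) = -1/6880025152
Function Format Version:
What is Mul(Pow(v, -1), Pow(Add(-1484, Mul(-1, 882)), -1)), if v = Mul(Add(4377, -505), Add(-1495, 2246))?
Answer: Rational(-1, 6880025152) ≈ -1.4535e-10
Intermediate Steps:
v = 2907872 (v = Mul(3872, 751) = 2907872)
Mul(Pow(v, -1), Pow(Add(-1484, Mul(-1, 882)), -1)) = Mul(Pow(2907872, -1), Pow(Add(-1484, Mul(-1, 882)), -1)) = Mul(Rational(1, 2907872), Pow(Add(-1484, -882), -1)) = Mul(Rational(1, 2907872), Pow(-2366, -1)) = Mul(Rational(1, 2907872), Rational(-1, 2366)) = Rational(-1, 6880025152)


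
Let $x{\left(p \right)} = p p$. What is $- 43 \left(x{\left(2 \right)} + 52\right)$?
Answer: $-2408$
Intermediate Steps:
$x{\left(p \right)} = p^{2}$
$- 43 \left(x{\left(2 \right)} + 52\right) = - 43 \left(2^{2} + 52\right) = - 43 \left(4 + 52\right) = \left(-43\right) 56 = -2408$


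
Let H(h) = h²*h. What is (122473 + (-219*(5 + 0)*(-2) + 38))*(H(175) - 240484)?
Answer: 638330826591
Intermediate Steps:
H(h) = h³
(122473 + (-219*(5 + 0)*(-2) + 38))*(H(175) - 240484) = (122473 + (-219*(5 + 0)*(-2) + 38))*(175³ - 240484) = (122473 + (-1095*(-2) + 38))*(5359375 - 240484) = (122473 + (-219*(-10) + 38))*5118891 = (122473 + (2190 + 38))*5118891 = (122473 + 2228)*5118891 = 124701*5118891 = 638330826591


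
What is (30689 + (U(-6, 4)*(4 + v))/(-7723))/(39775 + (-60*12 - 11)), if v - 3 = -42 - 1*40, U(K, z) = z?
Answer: 237011447/301536812 ≈ 0.78601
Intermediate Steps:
v = -79 (v = 3 + (-42 - 1*40) = 3 + (-42 - 40) = 3 - 82 = -79)
(30689 + (U(-6, 4)*(4 + v))/(-7723))/(39775 + (-60*12 - 11)) = (30689 + (4*(4 - 79))/(-7723))/(39775 + (-60*12 - 11)) = (30689 + (4*(-75))*(-1/7723))/(39775 + (-720 - 11)) = (30689 - 300*(-1/7723))/(39775 - 731) = (30689 + 300/7723)/39044 = (237011447/7723)*(1/39044) = 237011447/301536812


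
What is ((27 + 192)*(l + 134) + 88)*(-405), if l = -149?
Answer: 1294785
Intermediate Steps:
((27 + 192)*(l + 134) + 88)*(-405) = ((27 + 192)*(-149 + 134) + 88)*(-405) = (219*(-15) + 88)*(-405) = (-3285 + 88)*(-405) = -3197*(-405) = 1294785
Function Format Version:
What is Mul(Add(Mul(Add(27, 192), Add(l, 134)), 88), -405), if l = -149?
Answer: 1294785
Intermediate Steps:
Mul(Add(Mul(Add(27, 192), Add(l, 134)), 88), -405) = Mul(Add(Mul(Add(27, 192), Add(-149, 134)), 88), -405) = Mul(Add(Mul(219, -15), 88), -405) = Mul(Add(-3285, 88), -405) = Mul(-3197, -405) = 1294785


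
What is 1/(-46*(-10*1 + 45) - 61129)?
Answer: -1/62739 ≈ -1.5939e-5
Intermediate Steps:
1/(-46*(-10*1 + 45) - 61129) = 1/(-46*(-10 + 45) - 61129) = 1/(-46*35 - 61129) = 1/(-1610 - 61129) = 1/(-62739) = -1/62739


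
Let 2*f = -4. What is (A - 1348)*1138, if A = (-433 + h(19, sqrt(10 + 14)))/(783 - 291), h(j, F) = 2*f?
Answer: -377618557/246 ≈ -1.5350e+6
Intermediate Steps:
f = -2 (f = (1/2)*(-4) = -2)
h(j, F) = -4 (h(j, F) = 2*(-2) = -4)
A = -437/492 (A = (-433 - 4)/(783 - 291) = -437/492 ≈ -0.88821)
(A - 1348)*1138 = (-437/492 - 1348)*1138 = -663653/492*1138 = -377618557/246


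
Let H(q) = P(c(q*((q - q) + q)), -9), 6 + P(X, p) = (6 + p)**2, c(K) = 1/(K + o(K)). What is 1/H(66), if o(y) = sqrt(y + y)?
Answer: 1/3 ≈ 0.33333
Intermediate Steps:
o(y) = sqrt(2)*sqrt(y) (o(y) = sqrt(2*y) = sqrt(2)*sqrt(y))
c(K) = 1/(K + sqrt(2)*sqrt(K))
P(X, p) = -6 + (6 + p)**2
H(q) = 3 (H(q) = -6 + (6 - 9)**2 = -6 + (-3)**2 = -6 + 9 = 3)
1/H(66) = 1/3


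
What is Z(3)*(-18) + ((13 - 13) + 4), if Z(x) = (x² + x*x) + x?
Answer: -374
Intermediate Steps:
Z(x) = x + 2*x² (Z(x) = (x² + x²) + x = 2*x² + x = x + 2*x²)
Z(3)*(-18) + ((13 - 13) + 4) = (3*(1 + 2*3))*(-18) + ((13 - 13) + 4) = (3*(1 + 6))*(-18) + (0 + 4) = (3*7)*(-18) + 4 = 21*(-18) + 4 = -378 + 4 = -374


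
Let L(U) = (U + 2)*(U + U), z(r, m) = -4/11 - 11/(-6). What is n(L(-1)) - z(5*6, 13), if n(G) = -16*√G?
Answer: -97/66 - 16*I*√2 ≈ -1.4697 - 22.627*I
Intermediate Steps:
z(r, m) = 97/66 (z(r, m) = -4*1/11 - 11*(-⅙) = -4/11 + 11/6 = 97/66)
L(U) = 2*U*(2 + U) (L(U) = (2 + U)*(2*U) = 2*U*(2 + U))
n(L(-1)) - z(5*6, 13) = -16*I*√2*√(2 - 1) - 1*97/66 = -16*I*√2 - 97/66 = -97/66 - 16*I*√2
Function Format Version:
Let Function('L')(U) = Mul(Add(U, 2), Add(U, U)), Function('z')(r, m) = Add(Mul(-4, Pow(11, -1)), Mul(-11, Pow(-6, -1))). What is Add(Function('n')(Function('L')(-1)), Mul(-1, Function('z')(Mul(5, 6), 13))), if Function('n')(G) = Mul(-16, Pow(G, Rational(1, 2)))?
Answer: Add(Rational(-97, 66), Mul(-16, I, Pow(2, Rational(1, 2)))) ≈ Add(-1.4697, Mul(-22.627, I))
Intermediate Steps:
Function('z')(r, m) = Rational(97, 66) (Function('z')(r, m) = Add(Mul(-4, Rational(1, 11)), Mul(-11, Rational(-1, 6))) = Add(Rational(-4, 11), Rational(11, 6)) = Rational(97, 66))
Function('L')(U) = Mul(2, U, Add(2, U)) (Function('L')(U) = Mul(Add(2, U), Mul(2, U)) = Mul(2, U, Add(2, U)))
Add(Function('n')(Function('L')(-1)), Mul(-1, Function('z')(Mul(5, 6), 13))) = Add(Mul(-16, Pow(Mul(2, -1, Add(2, -1)), Rational(1, 2))), Mul(-1, Rational(97, 66))) = Add(Mul(-16, Pow(Mul(2, -1, 1), Rational(1, 2))), Rational(-97, 66)) = Add(Mul(-16, Pow(-2, Rational(1, 2))), Rational(-97, 66)) = Add(Mul(-16, Mul(I, Pow(2, Rational(1, 2)))), Rational(-97, 66)) = Add(Mul(-16, I, Pow(2, Rational(1, 2))), Rational(-97, 66)) = Add(Rational(-97, 66), Mul(-16, I, Pow(2, Rational(1, 2))))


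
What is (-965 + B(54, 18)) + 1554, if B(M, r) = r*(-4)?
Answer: 517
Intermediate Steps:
B(M, r) = -4*r
(-965 + B(54, 18)) + 1554 = (-965 - 4*18) + 1554 = (-965 - 72) + 1554 = -1037 + 1554 = 517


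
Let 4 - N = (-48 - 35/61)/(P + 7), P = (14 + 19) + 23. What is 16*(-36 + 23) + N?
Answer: -781009/3843 ≈ -203.23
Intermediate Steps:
P = 56 (P = 33 + 23 = 56)
N = 18335/3843 (N = 4 - (-48 - 35/61)/(56 + 7) = 4 - (-48 - 35*1/61)/63 = 4 - (-48 - 35/61)/63 = 4 - (-2963)/(61*63) = 4 - 1*(-2963/3843) = 4 + 2963/3843 = 18335/3843 ≈ 4.7710)
16*(-36 + 23) + N = 16*(-36 + 23) + 18335/3843 = 16*(-13) + 18335/3843 = -208 + 18335/3843 = -781009/3843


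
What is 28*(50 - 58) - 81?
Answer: -305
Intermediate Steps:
28*(50 - 58) - 81 = 28*(-8) - 81 = -224 - 81 = -305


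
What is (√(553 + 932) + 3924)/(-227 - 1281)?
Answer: -981/377 - 3*√165/1508 ≈ -2.6277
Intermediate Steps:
(√(553 + 932) + 3924)/(-227 - 1281) = (√1485 + 3924)/(-1508) = (3*√165 + 3924)*(-1/1508) = (3924 + 3*√165)*(-1/1508) = -981/377 - 3*√165/1508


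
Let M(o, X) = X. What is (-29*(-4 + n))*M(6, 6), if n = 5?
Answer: -174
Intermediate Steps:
(-29*(-4 + n))*M(6, 6) = -29*(-4 + 5)*6 = -29*1*6 = -29*6 = -174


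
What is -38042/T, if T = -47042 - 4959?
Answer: 38042/52001 ≈ 0.73156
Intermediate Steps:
T = -52001
-38042/T = -38042/(-52001) = -38042*(-1/52001) = 38042/52001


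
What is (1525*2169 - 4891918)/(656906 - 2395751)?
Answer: 1584193/1738845 ≈ 0.91106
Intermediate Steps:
(1525*2169 - 4891918)/(656906 - 2395751) = (3307725 - 4891918)/(-1738845) = -1584193*(-1/1738845) = 1584193/1738845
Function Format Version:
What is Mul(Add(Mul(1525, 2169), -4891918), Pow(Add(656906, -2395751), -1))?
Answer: Rational(1584193, 1738845) ≈ 0.91106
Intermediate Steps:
Mul(Add(Mul(1525, 2169), -4891918), Pow(Add(656906, -2395751), -1)) = Mul(Add(3307725, -4891918), Pow(-1738845, -1)) = Mul(-1584193, Rational(-1, 1738845)) = Rational(1584193, 1738845)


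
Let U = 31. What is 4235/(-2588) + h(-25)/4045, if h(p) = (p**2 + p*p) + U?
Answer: -13815347/10468460 ≈ -1.3197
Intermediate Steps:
h(p) = 31 + 2*p**2 (h(p) = (p**2 + p*p) + 31 = (p**2 + p**2) + 31 = 2*p**2 + 31 = 31 + 2*p**2)
4235/(-2588) + h(-25)/4045 = 4235/(-2588) + (31 + 2*(-25)**2)/4045 = 4235*(-1/2588) + (31 + 2*625)*(1/4045) = -4235/2588 + (31 + 1250)*(1/4045) = -4235/2588 + 1281*(1/4045) = -4235/2588 + 1281/4045 = -13815347/10468460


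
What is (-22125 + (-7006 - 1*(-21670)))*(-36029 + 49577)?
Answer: -101081628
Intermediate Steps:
(-22125 + (-7006 - 1*(-21670)))*(-36029 + 49577) = (-22125 + (-7006 + 21670))*13548 = (-22125 + 14664)*13548 = -7461*13548 = -101081628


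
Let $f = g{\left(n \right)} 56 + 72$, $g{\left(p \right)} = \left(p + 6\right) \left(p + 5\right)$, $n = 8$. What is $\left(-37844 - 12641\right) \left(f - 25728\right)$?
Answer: $780700040$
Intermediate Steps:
$g{\left(p \right)} = \left(5 + p\right) \left(6 + p\right)$ ($g{\left(p \right)} = \left(6 + p\right) \left(5 + p\right) = \left(5 + p\right) \left(6 + p\right)$)
$f = 10264$ ($f = \left(30 + 8^{2} + 11 \cdot 8\right) 56 + 72 = \left(30 + 64 + 88\right) 56 + 72 = 182 \cdot 56 + 72 = 10192 + 72 = 10264$)
$\left(-37844 - 12641\right) \left(f - 25728\right) = \left(-37844 - 12641\right) \left(10264 - 25728\right) = \left(-50485\right) \left(-15464\right) = 780700040$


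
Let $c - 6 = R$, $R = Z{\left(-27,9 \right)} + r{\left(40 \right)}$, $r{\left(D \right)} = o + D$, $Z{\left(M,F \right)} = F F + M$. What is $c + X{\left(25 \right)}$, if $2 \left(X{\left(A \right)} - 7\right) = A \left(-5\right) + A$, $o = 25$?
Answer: $82$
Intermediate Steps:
$Z{\left(M,F \right)} = M + F^{2}$ ($Z{\left(M,F \right)} = F^{2} + M = M + F^{2}$)
$r{\left(D \right)} = 25 + D$
$X{\left(A \right)} = 7 - 2 A$ ($X{\left(A \right)} = 7 + \frac{A \left(-5\right) + A}{2} = 7 + \frac{- 5 A + A}{2} = 7 + \frac{\left(-4\right) A}{2} = 7 - 2 A$)
$R = 119$ ($R = \left(-27 + 9^{2}\right) + \left(25 + 40\right) = \left(-27 + 81\right) + 65 = 54 + 65 = 119$)
$c = 125$ ($c = 6 + 119 = 125$)
$c + X{\left(25 \right)} = 125 + \left(7 - 50\right) = 125 - 43 = 82$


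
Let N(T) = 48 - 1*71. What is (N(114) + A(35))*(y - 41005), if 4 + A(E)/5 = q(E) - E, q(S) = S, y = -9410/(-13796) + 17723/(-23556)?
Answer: 143252020549351/81244644 ≈ 1.7632e+6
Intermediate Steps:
y = -5711137/81244644 (y = -9410*(-1/13796) + 17723*(-1/23556) = 4705/6898 - 17723/23556 = -5711137/81244644 ≈ -0.070296)
A(E) = -20 (A(E) = -20 + 5*(E - E) = -20 + 5*0 = -20 + 0 = -20)
N(T) = -23 (N(T) = 48 - 71 = -23)
(N(114) + A(35))*(y - 41005) = (-23 - 20)*(-5711137/81244644 - 41005) = -43*(-3331442338357/81244644) = 143252020549351/81244644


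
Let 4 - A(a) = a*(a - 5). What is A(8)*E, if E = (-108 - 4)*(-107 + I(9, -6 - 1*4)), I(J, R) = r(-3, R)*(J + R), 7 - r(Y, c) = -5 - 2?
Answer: -271040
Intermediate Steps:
r(Y, c) = 14 (r(Y, c) = 7 - (-5 - 2) = 7 - 1*(-7) = 7 + 7 = 14)
A(a) = 4 - a*(-5 + a) (A(a) = 4 - a*(a - 5) = 4 - a*(-5 + a))
I(J, R) = 14*J + 14*R (I(J, R) = 14*(J + R) = 14*J + 14*R)
E = 13552 (E = (-108 - 4)*(-107 + (14*9 + 14*(-6 - 1*4))) = -112*(-107 + (126 + 14*(-6 - 4))) = -112*(-107 + (126 + 14*(-10))) = -112*(-107 + (126 - 140)) = -112*(-107 - 14) = -112*(-121) = 13552)
A(8)*E = (4 - 1*8² + 5*8)*13552 = (4 - 1*64 + 40)*13552 = (4 - 64 + 40)*13552 = -20*13552 = -271040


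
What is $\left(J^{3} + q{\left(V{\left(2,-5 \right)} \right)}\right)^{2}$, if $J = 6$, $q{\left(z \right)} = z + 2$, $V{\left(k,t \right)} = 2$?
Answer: $48400$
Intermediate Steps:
$q{\left(z \right)} = 2 + z$
$\left(J^{3} + q{\left(V{\left(2,-5 \right)} \right)}\right)^{2} = \left(6^{3} + \left(2 + 2\right)\right)^{2} = \left(216 + 4\right)^{2} = 220^{2} = 48400$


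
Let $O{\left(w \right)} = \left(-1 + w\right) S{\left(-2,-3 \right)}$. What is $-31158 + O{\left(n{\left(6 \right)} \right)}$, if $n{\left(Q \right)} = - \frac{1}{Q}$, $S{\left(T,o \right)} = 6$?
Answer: $-31165$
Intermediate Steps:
$O{\left(w \right)} = -6 + 6 w$ ($O{\left(w \right)} = \left(-1 + w\right) 6 = -6 + 6 w$)
$-31158 + O{\left(n{\left(6 \right)} \right)} = -31158 - \left(6 - 6 \left(- \frac{1}{6}\right)\right) = -31158 - \left(6 - 6 \left(\left(-1\right) \frac{1}{6}\right)\right) = -31158 + \left(-6 + 6 \left(- \frac{1}{6}\right)\right) = -31158 - 7 = -31165$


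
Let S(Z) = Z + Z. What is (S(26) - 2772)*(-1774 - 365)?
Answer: 5818080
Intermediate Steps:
S(Z) = 2*Z
(S(26) - 2772)*(-1774 - 365) = (2*26 - 2772)*(-1774 - 365) = (52 - 2772)*(-2139) = -2720*(-2139) = 5818080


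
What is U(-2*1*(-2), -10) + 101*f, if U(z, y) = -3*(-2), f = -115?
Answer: -11609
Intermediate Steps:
U(z, y) = 6
U(-2*1*(-2), -10) + 101*f = 6 + 101*(-115) = 6 - 11615 = -11609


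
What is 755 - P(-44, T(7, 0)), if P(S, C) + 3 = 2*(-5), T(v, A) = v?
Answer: 768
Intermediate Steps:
P(S, C) = -13 (P(S, C) = -3 + 2*(-5) = -3 - 10 = -13)
755 - P(-44, T(7, 0)) = 755 - 1*(-13) = 755 + 13 = 768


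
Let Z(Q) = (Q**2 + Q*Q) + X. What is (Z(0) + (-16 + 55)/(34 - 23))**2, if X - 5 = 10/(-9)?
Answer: 541696/9801 ≈ 55.269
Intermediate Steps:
X = 35/9 (X = 5 + 10/(-9) = 5 + 10*(-1/9) = 5 - 10/9 = 35/9 ≈ 3.8889)
Z(Q) = 35/9 + 2*Q**2 (Z(Q) = (Q**2 + Q*Q) + 35/9 = (Q**2 + Q**2) + 35/9 = 2*Q**2 + 35/9 = 35/9 + 2*Q**2)
(Z(0) + (-16 + 55)/(34 - 23))**2 = ((35/9 + 2*0**2) + (-16 + 55)/(34 - 23))**2 = ((35/9 + 2*0) + 39/11)**2 = ((35/9 + 0) + 39*(1/11))**2 = (35/9 + 39/11)**2 = (736/99)**2 = 541696/9801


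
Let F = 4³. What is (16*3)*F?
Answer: 3072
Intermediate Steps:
F = 64
(16*3)*F = (16*3)*64 = 48*64 = 3072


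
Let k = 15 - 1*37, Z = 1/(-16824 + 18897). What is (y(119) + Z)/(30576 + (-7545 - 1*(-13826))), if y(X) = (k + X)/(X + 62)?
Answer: 201262/13829225541 ≈ 1.4553e-5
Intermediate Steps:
Z = 1/2073 ≈ 0.00048239
k = -22 (k = 15 - 37 = -22)
y(X) = (-22 + X)/(62 + X) (y(X) = (-22 + X)/(X + 62) = (-22 + X)/(62 + X))
(y(119) + Z)/(30576 + (-7545 - 1*(-13826))) = ((-22 + 119)/(62 + 119) + 1/2073)/(30576 + (-7545 - 1*(-13826))) = (97/181 + 1/2073)/(30576 + (-7545 + 13826)) = ((1/181)*97 + 1/2073)/(30576 + 6281) = (97/181 + 1/2073)/36857 = (201262/375213)*(1/36857) = 201262/13829225541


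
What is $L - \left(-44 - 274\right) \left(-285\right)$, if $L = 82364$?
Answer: $-8266$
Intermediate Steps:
$L - \left(-44 - 274\right) \left(-285\right) = 82364 - \left(-44 - 274\right) \left(-285\right) = 82364 - \left(-318\right) \left(-285\right) = 82364 - 90630 = -8266$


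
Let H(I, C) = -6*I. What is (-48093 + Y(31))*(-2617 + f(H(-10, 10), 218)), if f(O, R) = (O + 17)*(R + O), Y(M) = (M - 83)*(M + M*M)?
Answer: -1872831153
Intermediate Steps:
Y(M) = (-83 + M)*(M + M²)
f(O, R) = (17 + O)*(O + R)
(-48093 + Y(31))*(-2617 + f(H(-10, 10), 218)) = (-48093 + 31*(-83 + 31² - 82*31))*(-2617 + ((-6*(-10))² + 17*(-6*(-10)) + 17*218 - 6*(-10)*218)) = (-48093 + 31*(-83 + 961 - 2542))*(-2617 + (60² + 17*60 + 3706 + 60*218)) = (-48093 + 31*(-1664))*(-2617 + (3600 + 1020 + 3706 + 13080)) = (-48093 - 51584)*(-2617 + 21406) = -99677*18789 = -1872831153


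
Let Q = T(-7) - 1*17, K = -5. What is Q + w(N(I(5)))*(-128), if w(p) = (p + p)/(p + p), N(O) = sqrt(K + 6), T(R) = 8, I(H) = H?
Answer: -137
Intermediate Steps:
N(O) = 1 (N(O) = sqrt(-5 + 6) = sqrt(1) = 1)
w(p) = 1 (w(p) = (2*p)/((2*p)) = (2*p)*(1/(2*p)) = 1)
Q = -9 (Q = 8 - 1*17 = 8 - 17 = -9)
Q + w(N(I(5)))*(-128) = -9 + 1*(-128) = -9 - 128 = -137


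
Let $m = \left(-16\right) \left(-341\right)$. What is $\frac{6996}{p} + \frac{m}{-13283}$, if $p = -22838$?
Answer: $- \frac{108765998}{151678577} \approx -0.71708$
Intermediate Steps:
$m = 5456$
$\frac{6996}{p} + \frac{m}{-13283} = \frac{6996}{-22838} + \frac{5456}{-13283} = 6996 \left(- \frac{1}{22838}\right) + 5456 \left(- \frac{1}{13283}\right) = - \frac{3498}{11419} - \frac{5456}{13283} = - \frac{108765998}{151678577}$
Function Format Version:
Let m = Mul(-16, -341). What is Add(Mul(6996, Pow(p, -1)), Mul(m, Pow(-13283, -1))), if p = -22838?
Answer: Rational(-108765998, 151678577) ≈ -0.71708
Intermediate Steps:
m = 5456
Add(Mul(6996, Pow(p, -1)), Mul(m, Pow(-13283, -1))) = Add(Mul(6996, Pow(-22838, -1)), Mul(5456, Pow(-13283, -1))) = Add(Mul(6996, Rational(-1, 22838)), Mul(5456, Rational(-1, 13283))) = Add(Rational(-3498, 11419), Rational(-5456, 13283)) = Rational(-108765998, 151678577)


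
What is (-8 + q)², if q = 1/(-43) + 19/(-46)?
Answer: 278455969/3912484 ≈ 71.171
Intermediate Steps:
q = -863/1978 (q = 1*(-1/43) + 19*(-1/46) = -1/43 - 19/46 = -863/1978 ≈ -0.43630)
(-8 + q)² = (-8 - 863/1978)² = (-16687/1978)² = 278455969/3912484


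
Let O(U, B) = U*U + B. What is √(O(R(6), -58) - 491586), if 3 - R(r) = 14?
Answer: I*√491523 ≈ 701.09*I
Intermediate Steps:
R(r) = -11 (R(r) = 3 - 1*14 = 3 - 14 = -11)
O(U, B) = B + U² (O(U, B) = U² + B = B + U²)
√(O(R(6), -58) - 491586) = √((-58 + (-11)²) - 491586) = √((-58 + 121) - 491586) = √(63 - 491586) = √(-491523) = I*√491523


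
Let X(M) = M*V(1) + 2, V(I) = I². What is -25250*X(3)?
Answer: -126250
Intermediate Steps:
X(M) = 2 + M (X(M) = M*1² + 2 = M*1 + 2 = M + 2 = 2 + M)
-25250*X(3) = -25250*(2 + 3) = -25250*5 = -126250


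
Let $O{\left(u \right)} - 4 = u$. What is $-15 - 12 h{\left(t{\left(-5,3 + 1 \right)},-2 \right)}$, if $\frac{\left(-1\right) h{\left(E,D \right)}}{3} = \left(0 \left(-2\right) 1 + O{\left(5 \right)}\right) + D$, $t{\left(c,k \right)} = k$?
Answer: $237$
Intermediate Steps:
$O{\left(u \right)} = 4 + u$
$h{\left(E,D \right)} = -27 - 3 D$ ($h{\left(E,D \right)} = - 3 \left(\left(0 \left(-2\right) 1 + \left(4 + 5\right)\right) + D\right) = - 3 \left(\left(0 \cdot 1 + 9\right) + D\right) = - 3 \left(\left(0 + 9\right) + D\right) = - 3 \left(9 + D\right) = -27 - 3 D$)
$-15 - 12 h{\left(t{\left(-5,3 + 1 \right)},-2 \right)} = -15 - 12 \left(-27 - -6\right) = -15 - 12 \left(-27 + 6\right) = -15 - -252 = -15 + 252 = 237$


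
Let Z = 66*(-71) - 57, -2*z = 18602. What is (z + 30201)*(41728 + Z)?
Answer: 772986500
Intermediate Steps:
z = -9301 (z = -1/2*18602 = -9301)
Z = -4743 (Z = -4686 - 57 = -4743)
(z + 30201)*(41728 + Z) = (-9301 + 30201)*(41728 - 4743) = 20900*36985 = 772986500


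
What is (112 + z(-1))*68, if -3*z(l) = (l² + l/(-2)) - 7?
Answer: 23222/3 ≈ 7740.7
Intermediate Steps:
z(l) = 7/3 - l²/3 + l/6 (z(l) = -((l² + l/(-2)) - 7)/3 = -((l² - l/2) - 7)/3 = -(-7 + l² - l/2)/3 = 7/3 - l²/3 + l/6)
(112 + z(-1))*68 = (112 + (7/3 - ⅓*(-1)² + (⅙)*(-1)))*68 = (112 + (7/3 - ⅓*1 - ⅙))*68 = (112 + (7/3 - ⅓ - ⅙))*68 = (112 + 11/6)*68 = (683/6)*68 = 23222/3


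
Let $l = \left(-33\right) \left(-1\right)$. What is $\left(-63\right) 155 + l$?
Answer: $-9732$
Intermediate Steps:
$l = 33$
$\left(-63\right) 155 + l = \left(-63\right) 155 + 33 = -9765 + 33 = -9732$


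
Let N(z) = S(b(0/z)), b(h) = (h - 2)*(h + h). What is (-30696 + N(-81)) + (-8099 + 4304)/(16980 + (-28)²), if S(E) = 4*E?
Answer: -545287539/17764 ≈ -30696.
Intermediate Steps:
b(h) = 2*h*(-2 + h) (b(h) = (-2 + h)*(2*h) = 2*h*(-2 + h))
N(z) = 0 (N(z) = 4*(2*(0/z)*(-2 + 0/z)) = 4*(2*0*(-2 + 0)) = 4*(2*0*(-2)) = 4*0 = 0)
(-30696 + N(-81)) + (-8099 + 4304)/(16980 + (-28)²) = (-30696 + 0) + (-8099 + 4304)/(16980 + (-28)²) = -30696 - 3795/(16980 + 784) = -30696 - 3795/17764 = -545287539/17764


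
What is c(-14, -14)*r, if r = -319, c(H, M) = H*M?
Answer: -62524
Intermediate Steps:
c(-14, -14)*r = -14*(-14)*(-319) = 196*(-319) = -62524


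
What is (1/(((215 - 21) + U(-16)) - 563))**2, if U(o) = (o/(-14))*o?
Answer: 49/7349521 ≈ 6.6671e-6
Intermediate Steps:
U(o) = -o**2/14 (U(o) = (o*(-1/14))*o = (-o/14)*o = -o**2/14)
(1/(((215 - 21) + U(-16)) - 563))**2 = (1/(((215 - 21) - 1/14*(-16)**2) - 563))**2 = (1/((194 - 1/14*256) - 563))**2 = (1/((194 - 128/7) - 563))**2 = (1/(1230/7 - 563))**2 = (1/(-2711/7))**2 = (-7/2711)**2 = 49/7349521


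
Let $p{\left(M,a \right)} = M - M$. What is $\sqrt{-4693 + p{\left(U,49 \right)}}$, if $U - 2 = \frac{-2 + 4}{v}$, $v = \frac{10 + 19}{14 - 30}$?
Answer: $19 i \sqrt{13} \approx 68.505 i$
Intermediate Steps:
$v = - \frac{29}{16}$ ($v = \frac{29}{-16} = 29 \left(- \frac{1}{16}\right) = - \frac{29}{16} \approx -1.8125$)
$U = \frac{26}{29}$ ($U = 2 + \frac{-2 + 4}{- \frac{29}{16}} = 2 + 2 \left(- \frac{16}{29}\right) = 2 - \frac{32}{29} = \frac{26}{29} \approx 0.89655$)
$p{\left(M,a \right)} = 0$
$\sqrt{-4693 + p{\left(U,49 \right)}} = \sqrt{-4693 + 0} = \sqrt{-4693} = 19 i \sqrt{13}$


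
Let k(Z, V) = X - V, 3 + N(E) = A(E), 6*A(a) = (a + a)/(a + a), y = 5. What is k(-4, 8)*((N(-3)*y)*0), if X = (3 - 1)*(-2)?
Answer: 0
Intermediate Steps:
A(a) = 1/6 (A(a) = ((a + a)/(a + a))/6 = ((2*a)/((2*a)))/6 = ((2*a)*(1/(2*a)))/6 = (1/6)*1 = 1/6)
N(E) = -17/6 (N(E) = -3 + 1/6 = -17/6)
X = -4 (X = 2*(-2) = -4)
k(Z, V) = -4 - V
k(-4, 8)*((N(-3)*y)*0) = (-4 - 1*8)*(-17/6*5*0) = (-4 - 8)*(-85/6*0) = -12*0 = 0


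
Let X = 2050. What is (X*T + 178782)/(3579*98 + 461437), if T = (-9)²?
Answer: 344832/812179 ≈ 0.42458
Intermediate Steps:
T = 81
(X*T + 178782)/(3579*98 + 461437) = (2050*81 + 178782)/(3579*98 + 461437) = (166050 + 178782)/(350742 + 461437) = 344832/812179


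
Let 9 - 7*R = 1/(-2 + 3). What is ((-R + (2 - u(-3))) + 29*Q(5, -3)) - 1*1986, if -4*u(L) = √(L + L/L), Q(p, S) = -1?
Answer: -14099/7 + I*√2/4 ≈ -2014.1 + 0.35355*I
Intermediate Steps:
R = 8/7 (R = 9/7 - 1/(7*(-2 + 3)) = 9/7 - ⅐/1 = 9/7 - ⅐*1 = 9/7 - ⅐ = 8/7 ≈ 1.1429)
u(L) = -√(1 + L)/4 (u(L) = -√(L + L/L)/4 = -√(L + 1)/4 = -√(1 + L)/4)
((-R + (2 - u(-3))) + 29*Q(5, -3)) - 1*1986 = ((-1*8/7 + (2 - (-1)*√(1 - 3)/4)) + 29*(-1)) - 1*1986 = ((-8/7 + (2 - (-1)*√(-2)/4)) - 29) - 1986 = ((-8/7 + (2 - (-1)*I*√2/4)) - 29) - 1986 = ((-8/7 + (2 + I*√2/4)) - 29) - 1986 = ((6/7 + I*√2/4) - 29) - 1986 = (-197/7 + I*√2/4) - 1986 = -14099/7 + I*√2/4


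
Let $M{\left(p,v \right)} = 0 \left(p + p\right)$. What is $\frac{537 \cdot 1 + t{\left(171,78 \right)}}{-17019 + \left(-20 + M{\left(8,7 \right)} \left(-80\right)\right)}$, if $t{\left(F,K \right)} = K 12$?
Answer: $- \frac{1473}{17039} \approx -0.086449$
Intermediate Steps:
$t{\left(F,K \right)} = 12 K$
$M{\left(p,v \right)} = 0$ ($M{\left(p,v \right)} = 0 \cdot 2 p = 0$)
$\frac{537 \cdot 1 + t{\left(171,78 \right)}}{-17019 + \left(-20 + M{\left(8,7 \right)} \left(-80\right)\right)} = \frac{537 \cdot 1 + 12 \cdot 78}{-17019 + \left(-20 + 0 \left(-80\right)\right)} = \frac{537 + 936}{-17019 + \left(-20 + 0\right)} = \frac{1473}{-17019 - 20} = \frac{1473}{-17039} = 1473 \left(- \frac{1}{17039}\right) = - \frac{1473}{17039}$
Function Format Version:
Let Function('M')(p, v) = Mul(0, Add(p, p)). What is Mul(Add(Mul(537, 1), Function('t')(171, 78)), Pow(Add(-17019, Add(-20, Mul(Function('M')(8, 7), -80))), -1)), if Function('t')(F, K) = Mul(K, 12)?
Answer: Rational(-1473, 17039) ≈ -0.086449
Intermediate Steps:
Function('t')(F, K) = Mul(12, K)
Function('M')(p, v) = 0 (Function('M')(p, v) = Mul(0, Mul(2, p)) = 0)
Mul(Add(Mul(537, 1), Function('t')(171, 78)), Pow(Add(-17019, Add(-20, Mul(Function('M')(8, 7), -80))), -1)) = Mul(Add(Mul(537, 1), Mul(12, 78)), Pow(Add(-17019, Add(-20, Mul(0, -80))), -1)) = Mul(Add(537, 936), Pow(Add(-17019, Add(-20, 0)), -1)) = Mul(1473, Pow(Add(-17019, -20), -1)) = Mul(1473, Pow(-17039, -1)) = Mul(1473, Rational(-1, 17039)) = Rational(-1473, 17039)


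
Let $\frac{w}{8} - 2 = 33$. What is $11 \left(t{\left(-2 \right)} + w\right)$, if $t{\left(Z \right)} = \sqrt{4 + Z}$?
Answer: $3080 + 11 \sqrt{2} \approx 3095.6$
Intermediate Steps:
$w = 280$ ($w = 16 + 8 \cdot 33 = 16 + 264 = 280$)
$11 \left(t{\left(-2 \right)} + w\right) = 11 \left(\sqrt{4 - 2} + 280\right) = 11 \left(\sqrt{2} + 280\right) = 11 \left(280 + \sqrt{2}\right) = 3080 + 11 \sqrt{2}$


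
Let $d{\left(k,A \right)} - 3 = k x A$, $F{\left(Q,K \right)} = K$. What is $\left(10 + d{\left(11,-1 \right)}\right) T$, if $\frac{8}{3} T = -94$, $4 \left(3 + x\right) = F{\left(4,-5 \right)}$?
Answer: $- \frac{33699}{16} \approx -2106.2$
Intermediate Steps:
$x = - \frac{17}{4}$ ($x = -3 + \frac{1}{4} \left(-5\right) = -3 - \frac{5}{4} = - \frac{17}{4} \approx -4.25$)
$T = - \frac{141}{4}$ ($T = \frac{3}{8} \left(-94\right) = - \frac{141}{4} \approx -35.25$)
$d{\left(k,A \right)} = 3 - \frac{17 A k}{4}$ ($d{\left(k,A \right)} = 3 + k \left(- \frac{17}{4}\right) A = 3 + - \frac{17 k}{4} A = 3 - \frac{17 A k}{4}$)
$\left(10 + d{\left(11,-1 \right)}\right) T = \left(10 - \left(-3 - \frac{187}{4}\right)\right) \left(- \frac{141}{4}\right) = \left(10 + \left(3 + \frac{187}{4}\right)\right) \left(- \frac{141}{4}\right) = \left(10 + \frac{199}{4}\right) \left(- \frac{141}{4}\right) = \frac{239}{4} \left(- \frac{141}{4}\right) = - \frac{33699}{16}$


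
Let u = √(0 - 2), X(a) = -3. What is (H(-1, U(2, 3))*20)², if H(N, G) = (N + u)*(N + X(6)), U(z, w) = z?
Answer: 6400*(1 - I*√2)² ≈ -6400.0 - 18102.0*I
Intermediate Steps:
u = I*√2 (u = √(-2) = I*√2 ≈ 1.4142*I)
H(N, G) = (-3 + N)*(N + I*√2) (H(N, G) = (N + I*√2)*(N - 3) = (N + I*√2)*(-3 + N) = (-3 + N)*(N + I*√2))
(H(-1, U(2, 3))*20)² = (((-1)² - 3*(-1) - 3*I*√2 + I*(-1)*√2)*20)² = ((1 + 3 - 3*I*√2 - I*√2)*20)² = ((4 - 4*I*√2)*20)² = (80 - 80*I*√2)²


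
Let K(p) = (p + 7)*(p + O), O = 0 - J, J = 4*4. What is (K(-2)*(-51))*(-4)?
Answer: -18360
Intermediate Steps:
J = 16
O = -16 (O = 0 - 1*16 = 0 - 16 = -16)
K(p) = (-16 + p)*(7 + p) (K(p) = (p + 7)*(p - 16) = (7 + p)*(-16 + p) = (-16 + p)*(7 + p))
(K(-2)*(-51))*(-4) = ((-112 + (-2)² - 9*(-2))*(-51))*(-4) = ((-112 + 4 + 18)*(-51))*(-4) = -90*(-51)*(-4) = 4590*(-4) = -18360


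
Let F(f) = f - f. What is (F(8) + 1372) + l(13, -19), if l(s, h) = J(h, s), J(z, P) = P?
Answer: 1385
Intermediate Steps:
F(f) = 0
l(s, h) = s
(F(8) + 1372) + l(13, -19) = (0 + 1372) + 13 = 1372 + 13 = 1385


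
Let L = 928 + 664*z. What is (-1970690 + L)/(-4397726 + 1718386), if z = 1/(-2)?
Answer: 985047/1339670 ≈ 0.73529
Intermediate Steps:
z = -1/2 ≈ -0.50000
L = 596 (L = 928 + 664*(-1/2) = 928 - 332 = 596)
(-1970690 + L)/(-4397726 + 1718386) = (-1970690 + 596)/(-4397726 + 1718386) = -1970094/(-2679340) = -1970094*(-1/2679340) = 985047/1339670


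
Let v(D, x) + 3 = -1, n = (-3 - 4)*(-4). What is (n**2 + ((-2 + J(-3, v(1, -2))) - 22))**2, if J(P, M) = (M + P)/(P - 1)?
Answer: 9284209/16 ≈ 5.8026e+5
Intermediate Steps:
n = 28 (n = -7*(-4) = 28)
v(D, x) = -4 (v(D, x) = -3 - 1 = -4)
J(P, M) = (M + P)/(-1 + P)
(n**2 + ((-2 + J(-3, v(1, -2))) - 22))**2 = (28**2 + ((-2 + (-4 - 3)/(-1 - 3)) - 22))**2 = (784 + ((-2 - 7/(-4)) - 22))**2 = (784 + ((-2 - 1/4*(-7)) - 22))**2 = (784 + ((-2 + 7/4) - 22))**2 = (784 + (-1/4 - 22))**2 = (784 - 89/4)**2 = (3047/4)**2 = 9284209/16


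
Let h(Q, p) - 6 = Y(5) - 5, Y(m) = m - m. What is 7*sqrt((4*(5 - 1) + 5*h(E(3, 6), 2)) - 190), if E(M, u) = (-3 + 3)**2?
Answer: 91*I ≈ 91.0*I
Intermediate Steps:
Y(m) = 0
E(M, u) = 0 (E(M, u) = 0**2 = 0)
h(Q, p) = 1 (h(Q, p) = 6 + (0 - 5) = 6 - 5 = 1)
7*sqrt((4*(5 - 1) + 5*h(E(3, 6), 2)) - 190) = 7*sqrt((4*(5 - 1) + 5*1) - 190) = 7*sqrt((4*4 + 5) - 190) = 7*sqrt((16 + 5) - 190) = 7*sqrt(21 - 190) = 7*sqrt(-169) = 7*(13*I) = 91*I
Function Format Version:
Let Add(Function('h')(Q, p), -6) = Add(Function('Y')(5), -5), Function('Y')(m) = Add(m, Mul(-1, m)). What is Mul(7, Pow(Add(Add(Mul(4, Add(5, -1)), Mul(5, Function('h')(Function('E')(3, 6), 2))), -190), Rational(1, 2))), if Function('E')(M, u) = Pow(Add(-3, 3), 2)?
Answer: Mul(91, I) ≈ Mul(91.000, I)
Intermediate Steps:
Function('Y')(m) = 0
Function('E')(M, u) = 0 (Function('E')(M, u) = Pow(0, 2) = 0)
Function('h')(Q, p) = 1 (Function('h')(Q, p) = Add(6, Add(0, -5)) = Add(6, -5) = 1)
Mul(7, Pow(Add(Add(Mul(4, Add(5, -1)), Mul(5, Function('h')(Function('E')(3, 6), 2))), -190), Rational(1, 2))) = Mul(7, Pow(Add(Add(Mul(4, Add(5, -1)), Mul(5, 1)), -190), Rational(1, 2))) = Mul(7, Pow(Add(Add(Mul(4, 4), 5), -190), Rational(1, 2))) = Mul(7, Pow(Add(Add(16, 5), -190), Rational(1, 2))) = Mul(7, Pow(Add(21, -190), Rational(1, 2))) = Mul(7, Pow(-169, Rational(1, 2))) = Mul(7, Mul(13, I)) = Mul(91, I)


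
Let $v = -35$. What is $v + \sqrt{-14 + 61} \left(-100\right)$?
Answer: $-35 - 100 \sqrt{47} \approx -720.57$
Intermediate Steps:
$v + \sqrt{-14 + 61} \left(-100\right) = -35 + \sqrt{-14 + 61} \left(-100\right) = -35 + \sqrt{47} \left(-100\right) = -35 - 100 \sqrt{47}$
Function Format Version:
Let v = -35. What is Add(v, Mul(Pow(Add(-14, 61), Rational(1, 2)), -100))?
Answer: Add(-35, Mul(-100, Pow(47, Rational(1, 2)))) ≈ -720.57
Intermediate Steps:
Add(v, Mul(Pow(Add(-14, 61), Rational(1, 2)), -100)) = Add(-35, Mul(Pow(Add(-14, 61), Rational(1, 2)), -100)) = Add(-35, Mul(Pow(47, Rational(1, 2)), -100)) = Add(-35, Mul(-100, Pow(47, Rational(1, 2))))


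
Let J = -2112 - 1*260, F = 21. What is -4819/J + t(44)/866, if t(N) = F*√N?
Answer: 4819/2372 + 21*√11/433 ≈ 2.1925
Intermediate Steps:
J = -2372 (J = -2112 - 260 = -2372)
t(N) = 21*√N
-4819/J + t(44)/866 = -4819/(-2372) + (21*√44)/866 = -4819*(-1/2372) + (21*(2*√11))*(1/866) = 4819/2372 + (42*√11)*(1/866) = 4819/2372 + 21*√11/433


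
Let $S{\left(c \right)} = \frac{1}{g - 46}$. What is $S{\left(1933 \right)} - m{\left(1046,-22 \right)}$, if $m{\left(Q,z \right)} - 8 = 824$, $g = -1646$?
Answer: $- \frac{1407745}{1692} \approx -832.0$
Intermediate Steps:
$m{\left(Q,z \right)} = 832$ ($m{\left(Q,z \right)} = 8 + 824 = 832$)
$S{\left(c \right)} = - \frac{1}{1692}$ ($S{\left(c \right)} = \frac{1}{-1646 - 46} = \frac{1}{-1692} = - \frac{1}{1692}$)
$S{\left(1933 \right)} - m{\left(1046,-22 \right)} = - \frac{1}{1692} - 832 = - \frac{1407745}{1692}$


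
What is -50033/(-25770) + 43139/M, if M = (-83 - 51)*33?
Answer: -24734614/3165415 ≈ -7.8140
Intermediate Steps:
M = -4422 (M = -134*33 = -4422)
-50033/(-25770) + 43139/M = -50033/(-25770) + 43139/(-4422) = -50033*(-1/25770) + 43139*(-1/4422) = 50033/25770 - 43139/4422 = -24734614/3165415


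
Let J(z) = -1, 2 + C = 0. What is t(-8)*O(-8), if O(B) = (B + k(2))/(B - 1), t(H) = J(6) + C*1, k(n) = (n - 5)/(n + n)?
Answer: -35/12 ≈ -2.9167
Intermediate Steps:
k(n) = (-5 + n)/(2*n) (k(n) = (-5 + n)/((2*n)) = (-5 + n)*(1/(2*n)) = (-5 + n)/(2*n))
C = -2 (C = -2 + 0 = -2)
t(H) = -3 (t(H) = -1 - 2*1 = -1 - 2 = -3)
O(B) = (-3/4 + B)/(-1 + B) (O(B) = (B + (1/2)*(-5 + 2)/2)/(B - 1) = (B + (1/2)*(1/2)*(-3))/(-1 + B) = (B - 3/4)/(-1 + B) = (-3/4 + B)/(-1 + B))
t(-8)*O(-8) = -3*(-3/4 - 8)/(-1 - 8) = -3*(-35)/((-9)*4) = -(-1)*(-35)/(3*4) = -3*35/36 = -35/12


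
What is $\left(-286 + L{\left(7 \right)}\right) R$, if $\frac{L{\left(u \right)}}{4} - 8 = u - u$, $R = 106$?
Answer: $-26924$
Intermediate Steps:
$L{\left(u \right)} = 32$ ($L{\left(u \right)} = 32 + 4 \left(u - u\right) = 32 + 4 \cdot 0 = 32 + 0 = 32$)
$\left(-286 + L{\left(7 \right)}\right) R = \left(-286 + 32\right) 106 = \left(-254\right) 106 = -26924$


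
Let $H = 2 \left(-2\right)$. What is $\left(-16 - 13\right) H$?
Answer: $116$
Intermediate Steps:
$H = -4$
$\left(-16 - 13\right) H = \left(-16 - 13\right) \left(-4\right) = \left(-29\right) \left(-4\right) = 116$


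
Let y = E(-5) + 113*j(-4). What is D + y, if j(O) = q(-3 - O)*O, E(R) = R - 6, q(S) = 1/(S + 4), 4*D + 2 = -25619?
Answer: -130133/20 ≈ -6506.6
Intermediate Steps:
D = -25621/4 (D = -1/2 + (1/4)*(-25619) = -1/2 - 25619/4 = -25621/4 ≈ -6405.3)
q(S) = 1/(4 + S)
E(R) = -6 + R
j(O) = O/(1 - O) (j(O) = O/(4 + (-3 - O)) = O/(1 - O))
y = -507/5 (y = (-6 - 5) + 113*(-1*(-4)/(-1 - 4)) = -11 + 113*(-1*(-4)/(-5)) = -11 + 113*(-1*(-4)*(-1/5)) = -11 + 113*(-4/5) = -11 - 452/5 = -507/5 ≈ -101.40)
D + y = -25621/4 - 507/5 = -130133/20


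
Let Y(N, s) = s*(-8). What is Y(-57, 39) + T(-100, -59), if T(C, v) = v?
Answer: -371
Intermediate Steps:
Y(N, s) = -8*s
Y(-57, 39) + T(-100, -59) = -8*39 - 59 = -312 - 59 = -371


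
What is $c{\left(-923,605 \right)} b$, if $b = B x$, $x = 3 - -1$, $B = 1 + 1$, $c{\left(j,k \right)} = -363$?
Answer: $-2904$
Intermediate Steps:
$B = 2$
$x = 4$ ($x = 3 + 1 = 4$)
$b = 8$ ($b = 2 \cdot 4 = 8$)
$c{\left(-923,605 \right)} b = \left(-363\right) 8 = -2904$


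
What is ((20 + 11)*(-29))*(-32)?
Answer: 28768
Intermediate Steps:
((20 + 11)*(-29))*(-32) = (31*(-29))*(-32) = -899*(-32) = 28768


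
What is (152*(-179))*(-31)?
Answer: 843448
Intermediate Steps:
(152*(-179))*(-31) = -27208*(-31) = 843448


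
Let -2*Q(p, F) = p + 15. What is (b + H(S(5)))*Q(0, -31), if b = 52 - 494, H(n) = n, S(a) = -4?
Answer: 3345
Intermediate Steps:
Q(p, F) = -15/2 - p/2 (Q(p, F) = -(p + 15)/2 = -(15 + p)/2 = -15/2 - p/2)
b = -442
(b + H(S(5)))*Q(0, -31) = (-442 - 4)*(-15/2 - ½*0) = -446*(-15/2 + 0) = -446*(-15/2) = 3345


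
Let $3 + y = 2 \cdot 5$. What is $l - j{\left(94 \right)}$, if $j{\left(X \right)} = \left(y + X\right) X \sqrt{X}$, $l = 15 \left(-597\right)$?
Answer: $-8955 - 9494 \sqrt{94} \approx -1.01 \cdot 10^{5}$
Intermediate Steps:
$y = 7$ ($y = -3 + 2 \cdot 5 = -3 + 10 = 7$)
$l = -8955$
$j{\left(X \right)} = X^{\frac{3}{2}} \left(7 + X\right)$ ($j{\left(X \right)} = \left(7 + X\right) X \sqrt{X} = X \left(7 + X\right) \sqrt{X} = X^{\frac{3}{2}} \left(7 + X\right)$)
$l - j{\left(94 \right)} = -8955 - 94^{\frac{3}{2}} \left(7 + 94\right) = -8955 - 94 \sqrt{94} \cdot 101 = -8955 - 9494 \sqrt{94}$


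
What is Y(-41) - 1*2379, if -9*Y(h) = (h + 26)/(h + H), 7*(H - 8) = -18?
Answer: -1777148/747 ≈ -2379.0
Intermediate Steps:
H = 38/7 (H = 8 + (⅐)*(-18) = 8 - 18/7 = 38/7 ≈ 5.4286)
Y(h) = -(26 + h)/(9*(38/7 + h)) (Y(h) = -(h + 26)/(9*(h + 38/7)) = -(26 + h)/(9*(38/7 + h)))
Y(-41) - 1*2379 = 7*(-26 - 1*(-41))/(9*(38 + 7*(-41))) - 1*2379 = 7*(-26 + 41)/(9*(38 - 287)) - 2379 = (7/9)*15/(-249) - 2379 = (7/9)*(-1/249)*15 - 2379 = -35/747 - 2379 = -1777148/747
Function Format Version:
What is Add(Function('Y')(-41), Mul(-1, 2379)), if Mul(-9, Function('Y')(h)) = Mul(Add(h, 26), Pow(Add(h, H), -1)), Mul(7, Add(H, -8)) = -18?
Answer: Rational(-1777148, 747) ≈ -2379.0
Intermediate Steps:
H = Rational(38, 7) (H = Add(8, Mul(Rational(1, 7), -18)) = Add(8, Rational(-18, 7)) = Rational(38, 7) ≈ 5.4286)
Function('Y')(h) = Mul(Rational(-1, 9), Pow(Add(Rational(38, 7), h), -1), Add(26, h)) (Function('Y')(h) = Mul(Rational(-1, 9), Mul(Add(h, 26), Pow(Add(h, Rational(38, 7)), -1))) = Mul(Rational(-1, 9), Mul(Add(26, h), Pow(Add(Rational(38, 7), h), -1))) = Mul(Rational(-1, 9), Mul(Pow(Add(Rational(38, 7), h), -1), Add(26, h))) = Mul(Rational(-1, 9), Pow(Add(Rational(38, 7), h), -1), Add(26, h)))
Add(Function('Y')(-41), Mul(-1, 2379)) = Add(Mul(Rational(7, 9), Pow(Add(38, Mul(7, -41)), -1), Add(-26, Mul(-1, -41))), Mul(-1, 2379)) = Add(Mul(Rational(7, 9), Pow(Add(38, -287), -1), Add(-26, 41)), -2379) = Add(Mul(Rational(7, 9), Pow(-249, -1), 15), -2379) = Add(Mul(Rational(7, 9), Rational(-1, 249), 15), -2379) = Add(Rational(-35, 747), -2379) = Rational(-1777148, 747)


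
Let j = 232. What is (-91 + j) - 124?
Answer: 17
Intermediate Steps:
(-91 + j) - 124 = (-91 + 232) - 124 = 141 - 124 = 17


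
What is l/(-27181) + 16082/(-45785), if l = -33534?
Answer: 1098229348/1244482085 ≈ 0.88248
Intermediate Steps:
l/(-27181) + 16082/(-45785) = -33534/(-27181) + 16082/(-45785) = -33534*(-1/27181) + 16082*(-1/45785) = 33534/27181 - 16082/45785 = 1098229348/1244482085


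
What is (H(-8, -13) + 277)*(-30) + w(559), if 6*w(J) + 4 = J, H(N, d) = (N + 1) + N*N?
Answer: -19855/2 ≈ -9927.5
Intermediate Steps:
H(N, d) = 1 + N + N**2 (H(N, d) = (1 + N) + N**2 = 1 + N + N**2)
w(J) = -2/3 + J/6
(H(-8, -13) + 277)*(-30) + w(559) = ((1 - 8 + (-8)**2) + 277)*(-30) + (-2/3 + (1/6)*559) = ((1 - 8 + 64) + 277)*(-30) + (-2/3 + 559/6) = (57 + 277)*(-30) + 185/2 = 334*(-30) + 185/2 = -10020 + 185/2 = -19855/2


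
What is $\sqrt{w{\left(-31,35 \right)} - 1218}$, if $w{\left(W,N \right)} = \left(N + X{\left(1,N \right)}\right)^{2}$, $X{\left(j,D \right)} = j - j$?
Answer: $\sqrt{7} \approx 2.6458$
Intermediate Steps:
$X{\left(j,D \right)} = 0$
$w{\left(W,N \right)} = N^{2}$ ($w{\left(W,N \right)} = \left(N + 0\right)^{2} = N^{2}$)
$\sqrt{w{\left(-31,35 \right)} - 1218} = \sqrt{35^{2} - 1218} = \sqrt{1225 - 1218} = \sqrt{7}$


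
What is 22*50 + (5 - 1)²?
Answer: 1116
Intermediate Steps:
22*50 + (5 - 1)² = 1100 + 4² = 1100 + 16 = 1116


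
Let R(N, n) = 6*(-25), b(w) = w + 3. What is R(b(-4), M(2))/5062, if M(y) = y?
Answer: -75/2531 ≈ -0.029633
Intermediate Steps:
b(w) = 3 + w
R(N, n) = -150
R(b(-4), M(2))/5062 = -150/5062 = -150*1/5062 = -75/2531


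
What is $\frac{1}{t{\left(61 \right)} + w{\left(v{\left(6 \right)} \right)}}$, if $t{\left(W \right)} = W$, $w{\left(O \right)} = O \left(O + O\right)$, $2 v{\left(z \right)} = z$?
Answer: $\frac{1}{79} \approx 0.012658$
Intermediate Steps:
$v{\left(z \right)} = \frac{z}{2}$
$w{\left(O \right)} = 2 O^{2}$ ($w{\left(O \right)} = O 2 O = 2 O^{2}$)
$\frac{1}{t{\left(61 \right)} + w{\left(v{\left(6 \right)} \right)}} = \frac{1}{61 + 2 \left(\frac{1}{2} \cdot 6\right)^{2}} = \frac{1}{61 + 2 \cdot 3^{2}} = \frac{1}{61 + 2 \cdot 9} = \frac{1}{61 + 18} = \frac{1}{79}$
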